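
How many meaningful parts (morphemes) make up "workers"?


Word: "workers"
Morphemes: work | -er | -s
Each morpheme carries meaning
= 3 morphemes


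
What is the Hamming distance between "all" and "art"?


Comparing character by character (same length = 3):
  Pos 0: 'a' vs 'a' =
  Pos 1: 'l' vs 'r' !=
  Pos 2: 'l' vs 't' !=
Hamming distance = 2


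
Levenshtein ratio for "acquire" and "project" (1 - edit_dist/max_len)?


Word 1: "acquire" (length 7)
Word 2: "project" (length 7)
One optimal edit sequence:
  1. substitute 'a' -> 'p'  (+1)
  2. substitute 'c' -> 'r'  (+1)
  3. substitute 'q' -> 'o'  (+1)
  4. substitute 'u' -> 'j'  (+1)
  5. substitute 'i' -> 'e'  (+1)
  6. substitute 'r' -> 'c'  (+1)
  7. substitute 'e' -> 't'  (+1)
Edit distance = 7
Max length = max(7, 7) = 7
Similarity = 1 - 7/7
= 0.0000


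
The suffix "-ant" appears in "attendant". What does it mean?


Suffix: -ant
As in: attendant -> attend + -ant
Meaning = one who / that which


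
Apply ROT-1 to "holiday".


Word: "holiday"
Shift: 1
Each letter → (letter + shift) mod 26:
  'h' (7) + 1 = 8 → 'i'
  'o' (14) + 1 = 15 → 'p'
  'l' (11) + 1 = 12 → 'm'
  'i' (8) + 1 = 9 → 'j'
  'd' (3) + 1 = 4 → 'e'
  'a' (0) + 1 = 1 → 'b'
  'y' (24) + 1 = 25 → 'z'
Result = "ipmjebz"


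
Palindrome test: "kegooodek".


Word: "kegooodek"
Reversed: "kedooogek"
Forward == Backward? kegooodek != kedooogek
Palindrome = No


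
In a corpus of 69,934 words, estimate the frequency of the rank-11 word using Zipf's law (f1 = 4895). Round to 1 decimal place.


Zipf's law: f(r) = f(1) / r
f(1) = 4895
f(11) = 4895 / 11
= 445.0 occurrences


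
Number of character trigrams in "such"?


Word: "such" (length 4)
Number of 3-grams = length - 3 + 1 = 4 - 3 + 1
= 2


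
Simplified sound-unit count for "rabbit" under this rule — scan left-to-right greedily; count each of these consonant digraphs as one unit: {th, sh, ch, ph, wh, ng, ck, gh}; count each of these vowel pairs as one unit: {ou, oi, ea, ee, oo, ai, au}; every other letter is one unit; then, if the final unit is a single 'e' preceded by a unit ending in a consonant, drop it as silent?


Word: "rabbit" (6 letters)
Left-to-right scan:
  [1] 'r' (letter)
  [2] 'a' (letter)
  [3] 'b' (letter)
  [4] 'b' (letter)
  [5] 'i' (letter)
  [6] 't' (letter)
Units from scan: 6
Sound units = 6 units


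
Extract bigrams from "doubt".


Word: "doubt" (length 5)
Number of bigrams = 5 - 2 + 1 = 4
  Position 0: "do"
  Position 1: "ou"
  Position 2: "ub"
  Position 3: "bt"
Bigrams = "do", "ou", "ub", "bt"


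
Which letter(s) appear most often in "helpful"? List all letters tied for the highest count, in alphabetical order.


Word: "helpful"
Letter counts:
  'e': 1
  'f': 1
  'h': 1
  'l': 2
  'p': 1
  'u': 1
Maximum count = 2
Most frequent = 'l' (2 times each)


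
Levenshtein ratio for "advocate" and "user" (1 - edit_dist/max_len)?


Word 1: "advocate" (length 8)
Word 2: "user" (length 4)
One optimal edit sequence:
  1. delete 'a'  (+1)
  2. delete 'd'  (+1)
  3. delete 'v'  (+1)
  4. delete 'o'  (+1)
  5. substitute 'c' -> 'u'  (+1)
  6. substitute 'a' -> 's'  (+1)
  7. substitute 't' -> 'e'  (+1)
  8. substitute 'e' -> 'r'  (+1)
Edit distance = 8
Max length = max(8, 4) = 8
Similarity = 1 - 8/8
= 0.0000


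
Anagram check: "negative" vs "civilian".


Word 1: "negative" → sorted: aeegintv
Word 2: "civilian" → sorted: aciiilnv
Same letters? aeegintv != aciiilnv
Anagram = No


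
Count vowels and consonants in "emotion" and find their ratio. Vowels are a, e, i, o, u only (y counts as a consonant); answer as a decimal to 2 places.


Word: "emotion"
Vowels (a,e,i,o,u): 4
Consonants: 3
Ratio = 4/3
= 1.33


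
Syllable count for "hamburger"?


Word: "hamburger"
Syllable breakdown: ham / bur / ger
Counting: 3 parts
= 3 syllables


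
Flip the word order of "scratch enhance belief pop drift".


Original: "scratch enhance belief pop drift"
Words (1..n): scratch | enhance | belief | pop | drift
Reversed (n..1): drift | pop | belief | enhance | scratch
Result = "drift pop belief enhance scratch"


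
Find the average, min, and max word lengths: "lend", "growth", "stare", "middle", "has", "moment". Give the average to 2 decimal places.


Lengths: "lend"=4, "growth"=6, "stare"=5, "middle"=6, "has"=3, "moment"=6
Sum = 30, Count = 6
Average = 30/6 = 5.00
= avg=5.00, min=3, max=6


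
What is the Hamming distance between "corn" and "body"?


Comparing character by character (same length = 4):
  Pos 0: 'c' vs 'b' !=
  Pos 1: 'o' vs 'o' =
  Pos 2: 'r' vs 'd' !=
  Pos 3: 'n' vs 'y' !=
Hamming distance = 3


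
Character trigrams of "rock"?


Word: "rock" (length 4)
Number of trigrams = 4 - 3 + 1 = 2
  Position 0: "roc"
  Position 1: "ock"
Trigrams = "roc", "ock"


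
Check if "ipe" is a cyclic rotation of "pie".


Word: "pie", Candidate: "ipe"
Method: check if candidate is substring of word+word
"piepie" contains "ipe"? No
Is rotation = No


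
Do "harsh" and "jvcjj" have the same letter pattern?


Pattern of "harsh": [0, 1, 2, 3, 0]
Pattern of "jvcjj": [0, 1, 2, 0, 0]
Patterns do not match
Same pattern = No


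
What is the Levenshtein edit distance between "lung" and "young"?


Word 1: "lung" (length 4)
Word 2: "young" (length 5)
One optimal edit sequence (insert/delete/substitute each cost 1):
  1. insert 'y'  (+1)
  2. substitute 'l' -> 'o'  (+1)
  3. keep 'u'
  4. keep 'n'
  5. keep 'g'
Total edit operations: 2
Edit distance = 2


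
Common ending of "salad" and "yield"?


Word 1: "salad"
Word 2: "yield"
Comparing from end:
  Pos -1: 'd' == 'd'
  Pos -2: 'a' != 'l' (stop)
LCS = "d" (length 1)


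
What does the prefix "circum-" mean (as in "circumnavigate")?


Prefix: circum-
Example: circumnavigate = circum- + navigate
Meaning = around


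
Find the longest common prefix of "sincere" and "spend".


Word 1: "sincere"
Word 2: "spend"
Comparing from start:
  Pos 0: 's' == 's'
  Pos 1: 'i' != 'p' (stop)
LCP = "s" (length 1)


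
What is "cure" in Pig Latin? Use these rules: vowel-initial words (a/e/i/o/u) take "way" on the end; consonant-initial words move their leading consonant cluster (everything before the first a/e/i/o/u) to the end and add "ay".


Word: "cure"
Starts with consonant(s) → move to end, add 'ay'
Consonant cluster: "c"
Pig Latin = "urecay"


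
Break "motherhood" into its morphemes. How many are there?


Word: "motherhood"
Morphemes: mother / -hood
Each morpheme carries meaning
= 2 morphemes


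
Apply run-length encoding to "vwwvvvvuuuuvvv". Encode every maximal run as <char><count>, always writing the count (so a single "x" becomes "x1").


String: "vwwvvvvuuuuvvv"
Scanning for consecutive runs:
  'v' x 1
  'w' x 2
  'v' x 4
  'u' x 4
  'v' x 3
RLE = "v1w2v4u4v3"


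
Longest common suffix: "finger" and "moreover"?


Word 1: "finger"
Word 2: "moreover"
Comparing from end:
  Pos -1: 'r' == 'r'
  Pos -2: 'e' == 'e'
  Pos -3: 'g' != 'v' (stop)
LCS = "er" (length 2)


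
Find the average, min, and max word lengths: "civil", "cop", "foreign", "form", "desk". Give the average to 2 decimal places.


Lengths: "civil"=5, "cop"=3, "foreign"=7, "form"=4, "desk"=4
Sum = 23, Count = 5
Average = 23/5 = 4.60
= avg=4.60, min=3, max=7


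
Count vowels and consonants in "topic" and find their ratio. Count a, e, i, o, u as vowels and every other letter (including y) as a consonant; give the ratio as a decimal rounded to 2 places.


Word: "topic"
Vowels (a,e,i,o,u): 2
Consonants: 3
Ratio = 2/3
= 0.67


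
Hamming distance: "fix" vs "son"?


Comparing character by character (same length = 3):
  Pos 0: 'f' vs 's' !=
  Pos 1: 'i' vs 'o' !=
  Pos 2: 'x' vs 'n' !=
Hamming distance = 3


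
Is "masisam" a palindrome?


Word: "masisam"
Reversed: "masisam"
Forward == Backward? masisam == masisam
Palindrome = Yes


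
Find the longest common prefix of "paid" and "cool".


Word 1: "paid"
Word 2: "cool"
Comparing from start:
  Pos 0: 'p' != 'c' (stop)
LCP = "" (length 0)


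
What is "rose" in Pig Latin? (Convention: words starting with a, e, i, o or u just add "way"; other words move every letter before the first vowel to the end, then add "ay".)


Word: "rose"
Starts with consonant(s) → move to end, add 'ay'
Consonant cluster: "r"
Pig Latin = "oseray"


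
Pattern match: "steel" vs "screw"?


Pattern of "steel": [0, 1, 2, 2, 3]
Pattern of "screw": [0, 1, 2, 3, 4]
Patterns do not match
Same pattern = No


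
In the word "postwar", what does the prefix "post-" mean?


Prefix: post-
Example: postwar (post- + war)
Meaning = after


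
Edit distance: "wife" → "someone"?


Word 1: "wife" (length 4)
Word 2: "someone" (length 7)
One optimal edit sequence (insert/delete/substitute each cost 1):
  1. insert 's'  (+1)
  2. insert 'o'  (+1)
  3. insert 'm'  (+1)
  4. substitute 'w' -> 'e'  (+1)
  5. substitute 'i' -> 'o'  (+1)
  6. substitute 'f' -> 'n'  (+1)
  7. keep 'e'
Total edit operations: 6
Edit distance = 6


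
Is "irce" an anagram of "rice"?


Word 1: "rice" → sorted: ceir
Word 2: "irce" → sorted: ceir
Same letters? ceir == ceir
Anagram = Yes


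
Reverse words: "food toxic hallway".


Original: "food toxic hallway"
Words (1..n): food | toxic | hallway
Reversed (n..1): hallway | toxic | food
Result = "hallway toxic food"


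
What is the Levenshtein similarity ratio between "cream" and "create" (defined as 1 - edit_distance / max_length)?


Word 1: "cream" (length 5)
Word 2: "create" (length 6)
One optimal edit sequence:
  1. keep 'c'
  2. keep 'r'
  3. keep 'e'
  4. keep 'a'
  5. insert 't'  (+1)
  6. substitute 'm' -> 'e'  (+1)
Edit distance = 2
Max length = max(5, 6) = 6
Similarity = 1 - 2/6
= 0.6667


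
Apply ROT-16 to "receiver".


Word: "receiver"
Shift: 16
Each letter → (letter + shift) mod 26:
  'r' (17) + 16 = 7 → 'h'
  'e' (4) + 16 = 20 → 'u'
  'c' (2) + 16 = 18 → 's'
  'e' (4) + 16 = 20 → 'u'
  'i' (8) + 16 = 24 → 'y'
  'v' (21) + 16 = 11 → 'l'
  'e' (4) + 16 = 20 → 'u'
  'r' (17) + 16 = 7 → 'h'
Result = "husuyluh"


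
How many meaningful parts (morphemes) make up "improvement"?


Word: "improvement"
Morphemes: improve | -ment
Each morpheme carries meaning
= 2 morphemes


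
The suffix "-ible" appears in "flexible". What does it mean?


Suffix: -ible
Example: flexible = flex + -ible
Meaning = capable of


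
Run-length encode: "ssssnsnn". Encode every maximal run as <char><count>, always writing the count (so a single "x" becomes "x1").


String: "ssssnsnn"
Scanning for consecutive runs:
  's' x 4
  'n' x 1
  's' x 1
  'n' x 2
RLE = "s4n1s1n2"


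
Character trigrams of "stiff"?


Word: "stiff" (length 5)
Number of trigrams = 5 - 3 + 1 = 3
  Position 0: "sti"
  Position 1: "tif"
  Position 2: "iff"
Trigrams = "sti", "tif", "iff"


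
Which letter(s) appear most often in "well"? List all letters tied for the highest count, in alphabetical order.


Word: "well"
Letter counts:
  'e': 1
  'l': 2
  'w': 1
Maximum count = 2
Most frequent = 'l' (2 times each)


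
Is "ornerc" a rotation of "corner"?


Word: "corner", Candidate: "ornerc"
Method: check if candidate is substring of word+word
"cornercorner" contains "ornerc"? Yes
Is rotation = Yes


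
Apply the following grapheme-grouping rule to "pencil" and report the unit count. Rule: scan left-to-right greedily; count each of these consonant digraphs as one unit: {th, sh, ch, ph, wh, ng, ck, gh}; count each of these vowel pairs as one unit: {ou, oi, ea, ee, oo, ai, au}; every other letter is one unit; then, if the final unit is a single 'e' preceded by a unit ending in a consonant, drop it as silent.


Word: "pencil" (6 letters)
Left-to-right scan:
  1. 'p' (letter)
  2. 'e' (letter)
  3. 'n' (letter)
  4. 'c' (letter)
  5. 'i' (letter)
  6. 'l' (letter)
Units from scan: 6
Sound units = 6 units


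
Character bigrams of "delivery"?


Word: "delivery" (length 8)
Number of bigrams = 8 - 2 + 1 = 7
  Position 0: "de"
  Position 1: "el"
  Position 2: "li"
  Position 3: "iv"
  Position 4: "ve"
  Position 5: "er"
  Position 6: "ry"
Bigrams = "de", "el", "li", "iv", "ve", "er", "ry"


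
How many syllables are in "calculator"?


Word: "calculator"
Syllable breakdown: cal | cu | la | tor
Counting: 4 parts
= 4 syllables


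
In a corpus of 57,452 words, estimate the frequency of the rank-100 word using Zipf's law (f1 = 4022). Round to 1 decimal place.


Zipf's law: f(r) = f(1) / r
f(1) = 4022
f(100) = 4022 / 100
= 40.2 occurrences


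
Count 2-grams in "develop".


Word: "develop" (length 7)
Number of 2-grams = length - 2 + 1 = 7 - 2 + 1
= 6


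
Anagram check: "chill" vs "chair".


Word 1: "chill" → sorted: chill
Word 2: "chair" → sorted: achir
Same letters? chill != achir
Anagram = No


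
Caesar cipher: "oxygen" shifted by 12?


Word: "oxygen"
Shift: 12
Each letter → (letter + shift) mod 26:
  'o' (14) + 12 = 0 → 'a'
  'x' (23) + 12 = 9 → 'j'
  'y' (24) + 12 = 10 → 'k'
  'g' (6) + 12 = 18 → 's'
  'e' (4) + 12 = 16 → 'q'
  'n' (13) + 12 = 25 → 'z'
Result = "ajksqz"


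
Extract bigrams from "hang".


Word: "hang" (length 4)
Number of bigrams = 4 - 2 + 1 = 3
  Position 0: "ha"
  Position 1: "an"
  Position 2: "ng"
Bigrams = "ha", "an", "ng"


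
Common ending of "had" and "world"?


Word 1: "had"
Word 2: "world"
Comparing from end:
  Pos -1: 'd' == 'd'
  Pos -2: 'a' != 'l' (stop)
LCS = "d" (length 1)


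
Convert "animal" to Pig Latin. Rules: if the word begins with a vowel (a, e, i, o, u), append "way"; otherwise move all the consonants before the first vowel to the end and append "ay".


Word: "animal"
Starts with vowel → add 'way'
Pig Latin = "animalway"


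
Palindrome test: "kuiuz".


Word: "kuiuz"
Reversed: "zuiuk"
Forward == Backward? kuiuz != zuiuk
Palindrome = No


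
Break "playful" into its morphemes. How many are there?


Word: "playful"
Morphemes: play | -ful
Each morpheme carries meaning
= 2 morphemes


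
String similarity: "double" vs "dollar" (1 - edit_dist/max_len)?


Word 1: "double" (length 6)
Word 2: "dollar" (length 6)
One optimal edit sequence:
  1. keep 'd'
  2. keep 'o'
  3. substitute 'u' -> 'l'  (+1)
  4. substitute 'b' -> 'l'  (+1)
  5. substitute 'l' -> 'a'  (+1)
  6. substitute 'e' -> 'r'  (+1)
Edit distance = 4
Max length = max(6, 6) = 6
Similarity = 1 - 4/6
= 0.3333


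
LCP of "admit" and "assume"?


Word 1: "admit"
Word 2: "assume"
Comparing from start:
  Pos 0: 'a' == 'a'
  Pos 1: 'd' != 's' (stop)
LCP = "a" (length 1)


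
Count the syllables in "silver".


Word: "silver"
Syllable breakdown: sil / ver
Counting: 2 parts
= 2 syllables


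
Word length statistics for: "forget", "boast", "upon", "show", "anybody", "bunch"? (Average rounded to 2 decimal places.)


Lengths: "forget"=6, "boast"=5, "upon"=4, "show"=4, "anybody"=7, "bunch"=5
Sum = 31, Count = 6
Average = 31/6 = 5.17
= avg=5.17, min=4, max=7


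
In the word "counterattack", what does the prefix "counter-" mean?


Prefix: counter-
Example: counterattack = counter- + attack
Meaning = against / opposite


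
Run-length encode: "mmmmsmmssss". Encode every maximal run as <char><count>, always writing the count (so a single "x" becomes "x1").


String: "mmmmsmmssss"
Scanning for consecutive runs:
  'm' x 4
  's' x 1
  'm' x 2
  's' x 4
RLE = "m4s1m2s4"


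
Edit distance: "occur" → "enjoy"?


Word 1: "occur" (length 5)
Word 2: "enjoy" (length 5)
One optimal edit sequence (insert/delete/substitute each cost 1):
  1. substitute 'o' -> 'e'  (+1)
  2. substitute 'c' -> 'n'  (+1)
  3. substitute 'c' -> 'j'  (+1)
  4. substitute 'u' -> 'o'  (+1)
  5. substitute 'r' -> 'y'  (+1)
Total edit operations: 5
Edit distance = 5


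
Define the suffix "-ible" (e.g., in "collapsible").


Suffix: -ible
Example: collapsible (collapse + -ible, with a spelling change)
Meaning = capable of


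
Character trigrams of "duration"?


Word: "duration" (length 8)
Number of trigrams = 8 - 3 + 1 = 6
  Position 0: "dur"
  Position 1: "ura"
  Position 2: "rat"
  Position 3: "ati"
  Position 4: "tio"
  Position 5: "ion"
Trigrams = "dur", "ura", "rat", "ati", "tio", "ion"


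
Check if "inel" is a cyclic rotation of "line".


Word: "line", Candidate: "inel"
Method: check if candidate is substring of word+word
"lineline" contains "inel"? Yes
Is rotation = Yes


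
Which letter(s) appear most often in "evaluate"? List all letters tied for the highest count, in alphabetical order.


Word: "evaluate"
Letter counts:
  'a': 2
  'e': 2
  'l': 1
  't': 1
  'u': 1
  'v': 1
Maximum count = 2
Most frequent = 'a', 'e' (2 times each)


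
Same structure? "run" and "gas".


Pattern of "run": [0, 1, 2]
Pattern of "gas": [0, 1, 2]
Patterns match
Same pattern = Yes


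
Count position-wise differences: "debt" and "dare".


Comparing character by character (same length = 4):
  Pos 0: 'd' vs 'd' =
  Pos 1: 'e' vs 'a' !=
  Pos 2: 'b' vs 'r' !=
  Pos 3: 't' vs 'e' !=
Hamming distance = 3


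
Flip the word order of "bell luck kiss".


Original: "bell luck kiss"
Words (1..n): bell | luck | kiss
Reversed (n..1): kiss | luck | bell
Result = "kiss luck bell"


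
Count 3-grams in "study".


Word: "study" (length 5)
Number of 3-grams = length - 3 + 1 = 5 - 3 + 1
= 3


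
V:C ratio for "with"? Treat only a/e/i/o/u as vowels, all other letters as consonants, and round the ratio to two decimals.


Word: "with"
Vowels (a,e,i,o,u): 1
Consonants: 3
Ratio = 1/3
= 0.33


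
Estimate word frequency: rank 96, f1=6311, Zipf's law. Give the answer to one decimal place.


Zipf's law: f(r) = f(1) / r
f(1) = 6311
f(96) = 6311 / 96
= 65.7 occurrences


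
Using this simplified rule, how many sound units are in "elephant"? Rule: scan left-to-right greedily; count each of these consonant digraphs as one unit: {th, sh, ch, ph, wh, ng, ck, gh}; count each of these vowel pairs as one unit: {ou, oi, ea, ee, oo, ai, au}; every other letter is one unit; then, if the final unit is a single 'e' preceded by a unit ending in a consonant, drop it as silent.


Word: "elephant" (8 letters)
Left-to-right scan:
  1. 'e' (letter)
  2. 'l' (letter)
  3. 'e' (letter)
  4. 'ph' (digraph)
  5. 'a' (letter)
  6. 'n' (letter)
  7. 't' (letter)
Units from scan: 7
Sound units = 7 units


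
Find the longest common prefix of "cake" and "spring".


Word 1: "cake"
Word 2: "spring"
Comparing from start:
  Pos 0: 'c' != 's' (stop)
LCP = "" (length 0)


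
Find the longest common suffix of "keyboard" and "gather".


Word 1: "keyboard"
Word 2: "gather"
Comparing from end:
  Pos -1: 'd' != 'r' (stop)
LCS = "" (length 0)


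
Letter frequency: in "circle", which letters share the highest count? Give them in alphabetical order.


Word: "circle"
Letter counts:
  'c': 2
  'e': 1
  'i': 1
  'l': 1
  'r': 1
Maximum count = 2
Most frequent = 'c' (2 times each)


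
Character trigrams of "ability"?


Word: "ability" (length 7)
Number of trigrams = 7 - 3 + 1 = 5
  Position 0: "abi"
  Position 1: "bil"
  Position 2: "ili"
  Position 3: "lit"
  Position 4: "ity"
Trigrams = "abi", "bil", "ili", "lit", "ity"


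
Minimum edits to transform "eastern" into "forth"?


Word 1: "eastern" (length 7)
Word 2: "forth" (length 5)
One optimal edit sequence (insert/delete/substitute each cost 1):
  1. substitute 'e' -> 'f'  (+1)
  2. substitute 'a' -> 'o'  (+1)
  3. substitute 's' -> 'r'  (+1)
  4. keep 't'
  5. delete 'e'  (+1)
  6. delete 'r'  (+1)
  7. substitute 'n' -> 'h'  (+1)
Total edit operations: 6
Edit distance = 6


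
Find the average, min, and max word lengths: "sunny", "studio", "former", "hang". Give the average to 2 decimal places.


Lengths: "sunny"=5, "studio"=6, "former"=6, "hang"=4
Sum = 21, Count = 4
Average = 21/4 = 5.25
= avg=5.25, min=4, max=6


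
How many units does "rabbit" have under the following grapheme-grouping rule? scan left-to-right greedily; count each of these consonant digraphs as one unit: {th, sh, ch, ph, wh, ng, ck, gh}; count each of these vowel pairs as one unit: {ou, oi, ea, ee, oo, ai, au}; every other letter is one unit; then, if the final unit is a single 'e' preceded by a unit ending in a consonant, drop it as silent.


Word: "rabbit" (6 letters)
Left-to-right scan:
  [1] 'r' (letter)
  [2] 'a' (letter)
  [3] 'b' (letter)
  [4] 'b' (letter)
  [5] 'i' (letter)
  [6] 't' (letter)
Units from scan: 6
Sound units = 6 units


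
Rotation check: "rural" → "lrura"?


Word: "rural", Candidate: "lrura"
Method: check if candidate is substring of word+word
"ruralrural" contains "lrura"? Yes
Is rotation = Yes


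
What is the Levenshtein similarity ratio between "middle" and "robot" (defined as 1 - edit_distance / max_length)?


Word 1: "middle" (length 6)
Word 2: "robot" (length 5)
One optimal edit sequence:
  1. delete 'm'  (+1)
  2. substitute 'i' -> 'r'  (+1)
  3. substitute 'd' -> 'o'  (+1)
  4. substitute 'd' -> 'b'  (+1)
  5. substitute 'l' -> 'o'  (+1)
  6. substitute 'e' -> 't'  (+1)
Edit distance = 6
Max length = max(6, 5) = 6
Similarity = 1 - 6/6
= 0.0000


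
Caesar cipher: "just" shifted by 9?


Word: "just"
Shift: 9
Each letter → (letter + shift) mod 26:
  'j' (9) + 9 = 18 → 's'
  'u' (20) + 9 = 3 → 'd'
  's' (18) + 9 = 1 → 'b'
  't' (19) + 9 = 2 → 'c'
Result = "sdbc"


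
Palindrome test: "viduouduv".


Word: "viduouduv"
Reversed: "vuduoudiv"
Forward == Backward? viduouduv != vuduoudiv
Palindrome = No


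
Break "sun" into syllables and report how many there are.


Word: "sun"
Syllable breakdown: sun
Counting: 1 part
= 1 syllable


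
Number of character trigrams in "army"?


Word: "army" (length 4)
Number of 3-grams = length - 3 + 1 = 4 - 3 + 1
= 2


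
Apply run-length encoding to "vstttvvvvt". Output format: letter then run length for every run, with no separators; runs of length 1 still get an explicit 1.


String: "vstttvvvvt"
Scanning for consecutive runs:
  'v' x 1
  's' x 1
  't' x 3
  'v' x 4
  't' x 1
RLE = "v1s1t3v4t1"


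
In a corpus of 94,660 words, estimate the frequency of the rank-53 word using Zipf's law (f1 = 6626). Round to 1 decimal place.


Zipf's law: f(r) = f(1) / r
f(1) = 6626
f(53) = 6626 / 53
= 125.0 occurrences


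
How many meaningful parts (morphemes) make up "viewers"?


Word: "viewers"
Morphemes: view | -er | -s
Each morpheme carries meaning
= 3 morphemes


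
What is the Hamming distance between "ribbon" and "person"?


Comparing character by character (same length = 6):
  Pos 0: 'r' vs 'p' !=
  Pos 1: 'i' vs 'e' !=
  Pos 2: 'b' vs 'r' !=
  Pos 3: 'b' vs 's' !=
  Pos 4: 'o' vs 'o' =
  Pos 5: 'n' vs 'n' =
Hamming distance = 4


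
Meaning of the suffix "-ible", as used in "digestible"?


Suffix: -ible
As in: digestible -> digest + -ible
Meaning = capable of


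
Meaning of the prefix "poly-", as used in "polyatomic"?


Prefix: poly-
Example: polyatomic (poly- + atomic)
Meaning = many


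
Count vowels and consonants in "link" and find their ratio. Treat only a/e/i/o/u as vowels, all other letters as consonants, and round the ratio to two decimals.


Word: "link"
Vowels (a,e,i,o,u): 1
Consonants: 3
Ratio = 1/3
= 0.33


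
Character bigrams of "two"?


Word: "two" (length 3)
Number of bigrams = 3 - 2 + 1 = 2
  Position 0: "tw"
  Position 1: "wo"
Bigrams = "tw", "wo"


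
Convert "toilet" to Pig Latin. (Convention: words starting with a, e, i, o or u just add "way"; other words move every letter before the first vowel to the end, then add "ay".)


Word: "toilet"
Starts with consonant(s) → move to end, add 'ay'
Consonant cluster: "t"
Pig Latin = "oilettay"


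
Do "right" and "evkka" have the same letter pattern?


Pattern of "right": [0, 1, 2, 3, 4]
Pattern of "evkka": [0, 1, 2, 2, 3]
Patterns do not match
Same pattern = No


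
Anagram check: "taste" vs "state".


Word 1: "taste" → sorted: aestt
Word 2: "state" → sorted: aestt
Same letters? aestt == aestt
Anagram = Yes


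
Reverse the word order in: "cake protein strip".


Original: "cake protein strip"
Words (1..n): cake | protein | strip
Reversed (n..1): strip | protein | cake
Result = "strip protein cake"


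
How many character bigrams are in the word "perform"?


Word: "perform" (length 7)
Number of 2-grams = length - 2 + 1 = 7 - 2 + 1
= 6


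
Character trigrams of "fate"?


Word: "fate" (length 4)
Number of trigrams = 4 - 3 + 1 = 2
  Position 0: "fat"
  Position 1: "ate"
Trigrams = "fat", "ate"


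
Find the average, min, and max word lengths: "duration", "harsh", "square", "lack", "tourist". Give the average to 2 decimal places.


Lengths: "duration"=8, "harsh"=5, "square"=6, "lack"=4, "tourist"=7
Sum = 30, Count = 5
Average = 30/5 = 6.00
= avg=6.00, min=4, max=8


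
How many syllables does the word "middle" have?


Word: "middle"
Syllable breakdown: mid / dle
Counting: 2 parts
= 2 syllables


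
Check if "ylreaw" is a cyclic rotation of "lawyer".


Word: "lawyer", Candidate: "ylreaw"
Method: check if candidate is substring of word+word
"lawyerlawyer" contains "ylreaw"? No
Is rotation = No


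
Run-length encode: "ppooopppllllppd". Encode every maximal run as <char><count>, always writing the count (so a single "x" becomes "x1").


String: "ppooopppllllppd"
Scanning for consecutive runs:
  'p' x 2
  'o' x 3
  'p' x 3
  'l' x 4
  'p' x 2
  'd' x 1
RLE = "p2o3p3l4p2d1"


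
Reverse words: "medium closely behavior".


Original: "medium closely behavior"
Words (1..n): medium | closely | behavior
Reversed (n..1): behavior | closely | medium
Result = "behavior closely medium"


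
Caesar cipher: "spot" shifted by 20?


Word: "spot"
Shift: 20
Each letter → (letter + shift) mod 26:
  's' (18) + 20 = 12 → 'm'
  'p' (15) + 20 = 9 → 'j'
  'o' (14) + 20 = 8 → 'i'
  't' (19) + 20 = 13 → 'n'
Result = "mjin"


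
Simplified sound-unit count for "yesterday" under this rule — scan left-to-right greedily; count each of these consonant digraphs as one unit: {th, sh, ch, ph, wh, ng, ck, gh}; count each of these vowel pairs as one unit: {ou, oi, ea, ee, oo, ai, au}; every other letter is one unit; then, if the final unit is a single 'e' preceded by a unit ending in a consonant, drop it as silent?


Word: "yesterday" (9 letters)
Left-to-right scan:
  1. 'y' (letter)
  2. 'e' (letter)
  3. 's' (letter)
  4. 't' (letter)
  5. 'e' (letter)
  6. 'r' (letter)
  7. 'd' (letter)
  8. 'a' (letter)
  9. 'y' (letter)
Units from scan: 9
Sound units = 9 units


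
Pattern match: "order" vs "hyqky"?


Pattern of "order": [0, 1, 2, 3, 1]
Pattern of "hyqky": [0, 1, 2, 3, 1]
Patterns match
Same pattern = Yes


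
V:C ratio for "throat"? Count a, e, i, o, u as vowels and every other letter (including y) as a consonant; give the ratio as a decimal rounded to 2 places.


Word: "throat"
Vowels (a,e,i,o,u): 2
Consonants: 4
Ratio = 2/4
= 0.50


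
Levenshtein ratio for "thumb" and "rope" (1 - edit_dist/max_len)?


Word 1: "thumb" (length 5)
Word 2: "rope" (length 4)
One optimal edit sequence:
  1. delete 't'  (+1)
  2. substitute 'h' -> 'r'  (+1)
  3. substitute 'u' -> 'o'  (+1)
  4. substitute 'm' -> 'p'  (+1)
  5. substitute 'b' -> 'e'  (+1)
Edit distance = 5
Max length = max(5, 4) = 5
Similarity = 1 - 5/5
= 0.0000


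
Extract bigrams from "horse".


Word: "horse" (length 5)
Number of bigrams = 5 - 2 + 1 = 4
  Position 0: "ho"
  Position 1: "or"
  Position 2: "rs"
  Position 3: "se"
Bigrams = "ho", "or", "rs", "se"


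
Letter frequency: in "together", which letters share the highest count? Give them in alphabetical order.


Word: "together"
Letter counts:
  'e': 2
  'g': 1
  'h': 1
  'o': 1
  'r': 1
  't': 2
Maximum count = 2
Most frequent = 'e', 't' (2 times each)


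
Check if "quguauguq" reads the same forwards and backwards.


Word: "quguauguq"
Reversed: "quguauguq"
Forward == Backward? quguauguq == quguauguq
Palindrome = Yes


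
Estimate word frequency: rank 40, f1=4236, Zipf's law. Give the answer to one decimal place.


Zipf's law: f(r) = f(1) / r
f(1) = 4236
f(40) = 4236 / 40
= 105.9 occurrences


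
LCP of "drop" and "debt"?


Word 1: "drop"
Word 2: "debt"
Comparing from start:
  Pos 0: 'd' == 'd'
  Pos 1: 'r' != 'e' (stop)
LCP = "d" (length 1)


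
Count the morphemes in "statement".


Word: "statement"
Morphemes: state / -ment
Each morpheme carries meaning
= 2 morphemes


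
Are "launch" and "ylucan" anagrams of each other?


Word 1: "launch" → sorted: achlnu
Word 2: "ylucan" → sorted: aclnuy
Same letters? achlnu != aclnuy
Anagram = No


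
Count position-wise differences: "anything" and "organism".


Comparing character by character (same length = 8):
  Pos 0: 'a' vs 'o' !=
  Pos 1: 'n' vs 'r' !=
  Pos 2: 'y' vs 'g' !=
  Pos 3: 't' vs 'a' !=
  Pos 4: 'h' vs 'n' !=
  Pos 5: 'i' vs 'i' =
  Pos 6: 'n' vs 's' !=
  Pos 7: 'g' vs 'm' !=
Hamming distance = 7


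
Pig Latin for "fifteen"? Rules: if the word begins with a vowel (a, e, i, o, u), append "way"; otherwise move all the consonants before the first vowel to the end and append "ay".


Word: "fifteen"
Starts with consonant(s) → move to end, add 'ay'
Consonant cluster: "f"
Pig Latin = "ifteenfay"


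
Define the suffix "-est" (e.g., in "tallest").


Suffix: -est
Example: tallest = tall + -est
Meaning = most


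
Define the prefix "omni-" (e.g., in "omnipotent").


Prefix: omni-
Example: omnipotent = omni- + potent
Meaning = all


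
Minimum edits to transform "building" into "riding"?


Word 1: "building" (length 8)
Word 2: "riding" (length 6)
One optimal edit sequence (insert/delete/substitute each cost 1):
  1. delete 'b'  (+1)
  2. substitute 'u' -> 'r'  (+1)
  3. keep 'i'
  4. delete 'l'  (+1)
  5. keep 'd'
  6. keep 'i'
  7. keep 'n'
  8. keep 'g'
Total edit operations: 3
Edit distance = 3


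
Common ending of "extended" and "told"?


Word 1: "extended"
Word 2: "told"
Comparing from end:
  Pos -1: 'd' == 'd'
  Pos -2: 'e' != 'l' (stop)
LCS = "d" (length 1)


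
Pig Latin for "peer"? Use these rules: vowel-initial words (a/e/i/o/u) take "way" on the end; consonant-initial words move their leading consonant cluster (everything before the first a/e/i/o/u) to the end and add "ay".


Word: "peer"
Starts with consonant(s) → move to end, add 'ay'
Consonant cluster: "p"
Pig Latin = "eerpay"


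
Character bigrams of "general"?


Word: "general" (length 7)
Number of bigrams = 7 - 2 + 1 = 6
  Position 0: "ge"
  Position 1: "en"
  Position 2: "ne"
  Position 3: "er"
  Position 4: "ra"
  Position 5: "al"
Bigrams = "ge", "en", "ne", "er", "ra", "al"


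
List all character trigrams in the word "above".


Word: "above" (length 5)
Number of trigrams = 5 - 3 + 1 = 3
  Position 0: "abo"
  Position 1: "bov"
  Position 2: "ove"
Trigrams = "abo", "bov", "ove"


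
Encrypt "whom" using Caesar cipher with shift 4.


Word: "whom"
Shift: 4
Each letter → (letter + shift) mod 26:
  'w' (22) + 4 = 0 → 'a'
  'h' (7) + 4 = 11 → 'l'
  'o' (14) + 4 = 18 → 's'
  'm' (12) + 4 = 16 → 'q'
Result = "alsq"


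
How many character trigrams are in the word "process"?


Word: "process" (length 7)
Number of 3-grams = length - 3 + 1 = 7 - 3 + 1
= 5


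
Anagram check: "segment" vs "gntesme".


Word 1: "segment" → sorted: eegmnst
Word 2: "gntesme" → sorted: eegmnst
Same letters? eegmnst == eegmnst
Anagram = Yes


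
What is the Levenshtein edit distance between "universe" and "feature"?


Word 1: "universe" (length 8)
Word 2: "feature" (length 7)
One optimal edit sequence (insert/delete/substitute each cost 1):
  1. substitute 'u' -> 'f'  (+1)
  2. substitute 'n' -> 'e'  (+1)
  3. substitute 'i' -> 'a'  (+1)
  4. substitute 'v' -> 't'  (+1)
  5. substitute 'e' -> 'u'  (+1)
  6. keep 'r'
  7. delete 's'  (+1)
  8. keep 'e'
Total edit operations: 6
Edit distance = 6


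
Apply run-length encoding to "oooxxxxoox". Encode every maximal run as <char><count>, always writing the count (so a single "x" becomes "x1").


String: "oooxxxxoox"
Scanning for consecutive runs:
  'o' x 3
  'x' x 4
  'o' x 2
  'x' x 1
RLE = "o3x4o2x1"


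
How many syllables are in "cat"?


Word: "cat"
Syllable breakdown: cat
Counting: 1 part
= 1 syllable


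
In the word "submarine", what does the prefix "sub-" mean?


Prefix: sub-
Example: submarine = sub- + marine
Meaning = under / below


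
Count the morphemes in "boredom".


Word: "boredom"
Morphemes: bore / -dom
Each morpheme carries meaning
= 2 morphemes


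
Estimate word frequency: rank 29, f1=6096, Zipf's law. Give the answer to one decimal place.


Zipf's law: f(r) = f(1) / r
f(1) = 6096
f(29) = 6096 / 29
= 210.2 occurrences


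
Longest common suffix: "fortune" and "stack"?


Word 1: "fortune"
Word 2: "stack"
Comparing from end:
  Pos -1: 'e' != 'k' (stop)
LCS = "" (length 0)


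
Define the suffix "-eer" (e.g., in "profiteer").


Suffix: -eer
Example: profiteer (profit + -eer)
Meaning = one who is concerned with


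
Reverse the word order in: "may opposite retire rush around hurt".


Original: "may opposite retire rush around hurt"
Words (1..n): may | opposite | retire | rush | around | hurt
Reversed (n..1): hurt | around | rush | retire | opposite | may
Result = "hurt around rush retire opposite may"


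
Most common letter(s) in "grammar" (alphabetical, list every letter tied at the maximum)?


Word: "grammar"
Letter counts:
  'a': 2
  'g': 1
  'm': 2
  'r': 2
Maximum count = 2
Most frequent = 'a', 'm', 'r' (2 times each)


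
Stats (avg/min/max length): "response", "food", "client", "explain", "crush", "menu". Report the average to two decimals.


Lengths: "response"=8, "food"=4, "client"=6, "explain"=7, "crush"=5, "menu"=4
Sum = 34, Count = 6
Average = 34/6 = 5.67
= avg=5.67, min=4, max=8


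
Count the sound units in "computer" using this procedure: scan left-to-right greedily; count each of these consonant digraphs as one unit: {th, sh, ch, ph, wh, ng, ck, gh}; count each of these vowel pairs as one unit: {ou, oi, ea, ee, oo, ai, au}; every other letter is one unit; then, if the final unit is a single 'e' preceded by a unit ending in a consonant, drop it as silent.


Word: "computer" (8 letters)
Left-to-right scan:
  [1] 'c' (letter)
  [2] 'o' (letter)
  [3] 'm' (letter)
  [4] 'p' (letter)
  [5] 'u' (letter)
  [6] 't' (letter)
  [7] 'e' (letter)
  [8] 'r' (letter)
Units from scan: 8
Sound units = 8 units


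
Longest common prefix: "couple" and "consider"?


Word 1: "couple"
Word 2: "consider"
Comparing from start:
  Pos 0: 'c' == 'c'
  Pos 1: 'o' == 'o'
  Pos 2: 'u' != 'n' (stop)
LCP = "co" (length 2)


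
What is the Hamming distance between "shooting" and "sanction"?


Comparing character by character (same length = 8):
  Pos 0: 's' vs 's' =
  Pos 1: 'h' vs 'a' !=
  Pos 2: 'o' vs 'n' !=
  Pos 3: 'o' vs 'c' !=
  Pos 4: 't' vs 't' =
  Pos 5: 'i' vs 'i' =
  Pos 6: 'n' vs 'o' !=
  Pos 7: 'g' vs 'n' !=
Hamming distance = 5


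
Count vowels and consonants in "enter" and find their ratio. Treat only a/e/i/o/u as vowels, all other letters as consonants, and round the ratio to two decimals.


Word: "enter"
Vowels (a,e,i,o,u): 2
Consonants: 3
Ratio = 2/3
= 0.67


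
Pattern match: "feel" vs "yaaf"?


Pattern of "feel": [0, 1, 1, 2]
Pattern of "yaaf": [0, 1, 1, 2]
Patterns match
Same pattern = Yes


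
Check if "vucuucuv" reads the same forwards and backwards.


Word: "vucuucuv"
Reversed: "vucuucuv"
Forward == Backward? vucuucuv == vucuucuv
Palindrome = Yes


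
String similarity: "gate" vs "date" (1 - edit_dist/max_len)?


Word 1: "gate" (length 4)
Word 2: "date" (length 4)
One optimal edit sequence:
  1. substitute 'g' -> 'd'  (+1)
  2. keep 'a'
  3. keep 't'
  4. keep 'e'
Edit distance = 1
Max length = max(4, 4) = 4
Similarity = 1 - 1/4
= 0.7500


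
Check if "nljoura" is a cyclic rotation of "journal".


Word: "journal", Candidate: "nljoura"
Method: check if candidate is substring of word+word
"journaljournal" contains "nljoura"? No
Is rotation = No


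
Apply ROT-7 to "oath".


Word: "oath"
Shift: 7
Each letter → (letter + shift) mod 26:
  'o' (14) + 7 = 21 → 'v'
  'a' (0) + 7 = 7 → 'h'
  't' (19) + 7 = 0 → 'a'
  'h' (7) + 7 = 14 → 'o'
Result = "vhao"


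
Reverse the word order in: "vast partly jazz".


Original: "vast partly jazz"
Words (1..n): vast | partly | jazz
Reversed (n..1): jazz | partly | vast
Result = "jazz partly vast"


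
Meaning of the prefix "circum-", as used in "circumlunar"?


Prefix: circum-
As in: circumlunar -> circum- + lunar
Meaning = around


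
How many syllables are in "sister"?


Word: "sister"
Syllable breakdown: sis · ter
Counting: 2 parts
= 2 syllables


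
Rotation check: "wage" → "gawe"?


Word: "wage", Candidate: "gawe"
Method: check if candidate is substring of word+word
"wagewage" contains "gawe"? No
Is rotation = No


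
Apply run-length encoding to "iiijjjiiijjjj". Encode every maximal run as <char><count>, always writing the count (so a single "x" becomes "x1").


String: "iiijjjiiijjjj"
Scanning for consecutive runs:
  'i' x 3
  'j' x 3
  'i' x 3
  'j' x 4
RLE = "i3j3i3j4"


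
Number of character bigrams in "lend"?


Word: "lend" (length 4)
Number of 2-grams = length - 2 + 1 = 4 - 2 + 1
= 3


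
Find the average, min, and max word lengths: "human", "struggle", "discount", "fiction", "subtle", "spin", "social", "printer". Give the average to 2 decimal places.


Lengths: "human"=5, "struggle"=8, "discount"=8, "fiction"=7, "subtle"=6, "spin"=4, "social"=6, "printer"=7
Sum = 51, Count = 8
Average = 51/8 = 6.38
= avg=6.38, min=4, max=8


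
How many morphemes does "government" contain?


Word: "government"
Morphemes: govern + -ment
Each morpheme carries meaning
= 2 morphemes


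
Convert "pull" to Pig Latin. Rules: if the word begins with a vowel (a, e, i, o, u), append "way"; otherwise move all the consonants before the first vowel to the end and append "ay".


Word: "pull"
Starts with consonant(s) → move to end, add 'ay'
Consonant cluster: "p"
Pig Latin = "ullpay"


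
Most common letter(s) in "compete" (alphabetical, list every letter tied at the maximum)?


Word: "compete"
Letter counts:
  'c': 1
  'e': 2
  'm': 1
  'o': 1
  'p': 1
  't': 1
Maximum count = 2
Most frequent = 'e' (2 times each)


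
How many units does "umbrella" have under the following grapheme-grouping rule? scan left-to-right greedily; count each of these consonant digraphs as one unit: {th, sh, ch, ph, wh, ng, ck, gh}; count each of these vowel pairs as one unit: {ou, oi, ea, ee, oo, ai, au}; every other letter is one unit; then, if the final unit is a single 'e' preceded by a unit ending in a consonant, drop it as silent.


Word: "umbrella" (8 letters)
Left-to-right scan:
  [1] 'u' (letter)
  [2] 'm' (letter)
  [3] 'b' (letter)
  [4] 'r' (letter)
  [5] 'e' (letter)
  [6] 'l' (letter)
  [7] 'l' (letter)
  [8] 'a' (letter)
Units from scan: 8
Sound units = 8 units


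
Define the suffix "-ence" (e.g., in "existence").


Suffix: -ence
Example: existence = exist + -ence
Meaning = state of


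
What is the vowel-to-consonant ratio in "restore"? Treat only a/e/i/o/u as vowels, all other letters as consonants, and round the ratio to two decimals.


Word: "restore"
Vowels (a,e,i,o,u): 3
Consonants: 4
Ratio = 3/4
= 0.75


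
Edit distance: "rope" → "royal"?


Word 1: "rope" (length 4)
Word 2: "royal" (length 5)
One optimal edit sequence (insert/delete/substitute each cost 1):
  1. keep 'r'
  2. keep 'o'
  3. insert 'y'  (+1)
  4. substitute 'p' -> 'a'  (+1)
  5. substitute 'e' -> 'l'  (+1)
Total edit operations: 3
Edit distance = 3
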